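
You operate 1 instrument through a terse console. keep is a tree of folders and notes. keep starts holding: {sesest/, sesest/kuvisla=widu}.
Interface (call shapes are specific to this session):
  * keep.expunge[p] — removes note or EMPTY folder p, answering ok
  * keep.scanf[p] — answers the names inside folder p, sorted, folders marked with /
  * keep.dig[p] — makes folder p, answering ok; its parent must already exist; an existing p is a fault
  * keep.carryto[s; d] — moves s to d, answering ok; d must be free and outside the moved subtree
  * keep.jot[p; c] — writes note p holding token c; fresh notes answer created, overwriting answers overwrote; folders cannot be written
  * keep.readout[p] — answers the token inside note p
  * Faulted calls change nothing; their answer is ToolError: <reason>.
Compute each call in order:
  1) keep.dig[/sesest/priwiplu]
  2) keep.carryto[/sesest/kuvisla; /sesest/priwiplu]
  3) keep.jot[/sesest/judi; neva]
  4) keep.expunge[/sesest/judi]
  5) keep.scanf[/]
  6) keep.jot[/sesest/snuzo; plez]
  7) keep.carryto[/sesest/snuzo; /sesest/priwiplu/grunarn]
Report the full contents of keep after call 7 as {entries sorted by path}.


Then keep.dig(p→/sesest/priwiplu): ok.
Invoking keep.carryto(s→/sesest/kuvisla, d→/sesest/priwiplu), giving ToolError: exists.
Calling keep.jot(p→/sesest/judi, c→neva): created.
Calling keep.expunge(p→/sesest/judi), and observe ok.
Then keep.scanf(p→/): [sesest/].
I use keep.jot(p→/sesest/snuzo, c→plez), yielding created.
Next I call keep.carryto(s→/sesest/snuzo, d→/sesest/priwiplu/grunarn), yielding ok.

Answer: {sesest/, sesest/kuvisla=widu, sesest/priwiplu/, sesest/priwiplu/grunarn=plez}


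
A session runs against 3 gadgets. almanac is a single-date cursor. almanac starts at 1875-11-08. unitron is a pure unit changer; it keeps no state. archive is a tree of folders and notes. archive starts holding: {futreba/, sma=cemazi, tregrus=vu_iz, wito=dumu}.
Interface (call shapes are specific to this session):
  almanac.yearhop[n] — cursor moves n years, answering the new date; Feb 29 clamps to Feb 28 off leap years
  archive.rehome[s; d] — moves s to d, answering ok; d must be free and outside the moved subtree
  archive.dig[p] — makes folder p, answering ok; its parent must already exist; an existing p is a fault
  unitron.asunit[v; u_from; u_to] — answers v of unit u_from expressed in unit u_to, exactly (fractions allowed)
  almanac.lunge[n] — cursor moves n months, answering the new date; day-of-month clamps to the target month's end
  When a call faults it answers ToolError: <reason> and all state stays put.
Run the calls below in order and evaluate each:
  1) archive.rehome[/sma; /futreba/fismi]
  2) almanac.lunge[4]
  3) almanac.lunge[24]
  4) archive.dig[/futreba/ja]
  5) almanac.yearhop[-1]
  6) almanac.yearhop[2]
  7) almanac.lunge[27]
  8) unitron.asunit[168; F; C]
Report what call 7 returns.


I invoke archive.rehome(s→/sma, d→/futreba/fismi), and see ok.
Calling almanac.lunge(n→4), yielding 1876-03-08.
I call almanac.lunge(n→24), and get 1878-03-08.
I use archive.dig(p→/futreba/ja), and get ok.
Then almanac.yearhop(n→-1), which returns 1877-03-08.
I run almanac.yearhop(n→2): 1879-03-08.
Next I call almanac.lunge(n→27), → 1881-06-08.
Invoking unitron.asunit(v→168, u_from→F, u_to→C), and get 680/9.

Answer: 1881-06-08


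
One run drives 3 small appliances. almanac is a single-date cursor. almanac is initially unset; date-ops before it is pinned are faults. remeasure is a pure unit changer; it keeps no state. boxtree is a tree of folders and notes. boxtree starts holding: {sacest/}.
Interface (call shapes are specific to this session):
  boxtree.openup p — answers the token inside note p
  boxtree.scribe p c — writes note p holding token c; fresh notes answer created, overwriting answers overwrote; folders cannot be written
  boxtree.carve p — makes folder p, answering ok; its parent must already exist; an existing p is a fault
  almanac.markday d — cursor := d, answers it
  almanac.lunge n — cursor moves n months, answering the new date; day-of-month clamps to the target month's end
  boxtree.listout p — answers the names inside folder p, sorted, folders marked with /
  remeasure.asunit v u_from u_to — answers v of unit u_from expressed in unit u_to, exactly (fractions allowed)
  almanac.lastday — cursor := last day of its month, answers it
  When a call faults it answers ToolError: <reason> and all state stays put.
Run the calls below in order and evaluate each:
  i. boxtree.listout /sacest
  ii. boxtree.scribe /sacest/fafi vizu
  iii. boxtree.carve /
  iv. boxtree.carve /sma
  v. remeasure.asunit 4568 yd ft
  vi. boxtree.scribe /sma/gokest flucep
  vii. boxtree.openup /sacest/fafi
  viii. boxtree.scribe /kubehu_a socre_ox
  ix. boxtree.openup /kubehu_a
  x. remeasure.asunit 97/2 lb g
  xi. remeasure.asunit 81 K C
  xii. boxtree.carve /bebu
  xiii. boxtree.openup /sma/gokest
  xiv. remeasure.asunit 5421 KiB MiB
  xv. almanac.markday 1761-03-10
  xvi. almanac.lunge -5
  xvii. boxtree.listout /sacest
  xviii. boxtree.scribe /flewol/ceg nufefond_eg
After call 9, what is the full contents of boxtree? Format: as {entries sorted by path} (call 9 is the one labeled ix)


Answer: {kubehu_a=socre_ox, sacest/, sacest/fafi=vizu, sma/, sma/gokest=flucep}

Derivation:
Invoking boxtree.listout using p=/sacest, — result: [].
Using boxtree.scribe using p=/sacest/fafi, c=vizu, and get created.
I use boxtree.carve using p=/, — result: ToolError: exists.
Next I call boxtree.carve using p=/sma, — result: ok.
I try remeasure.asunit using v=4568, u_from=yd, u_to=ft, — result: 13704.
I run boxtree.scribe using p=/sma/gokest, c=flucep: created.
Calling boxtree.openup using p=/sacest/fafi: vizu.
Using boxtree.scribe using p=/kubehu_a, c=socre_ox, and get created.
I try boxtree.openup using p=/kubehu_a, yielding socre_ox.
I invoke remeasure.asunit using v=97/2, u_from=lb, u_to=g, giving 4399845989/200000.
Using remeasure.asunit using v=81, u_from=K, u_to=C, and observe -3843/20.
Then boxtree.carve using p=/bebu, and see ok.
Next I call boxtree.openup using p=/sma/gokest, and see flucep.
Calling remeasure.asunit using v=5421, u_from=KiB, u_to=MiB, giving 5421/1024.
I run almanac.markday using d=1761-03-10, — result: 1761-03-10.
I use almanac.lunge using n=-5, which returns 1760-10-10.
I use boxtree.listout using p=/sacest: [fafi].
Invoking boxtree.scribe using p=/flewol/ceg, c=nufefond_eg, and get ToolError: no parent.


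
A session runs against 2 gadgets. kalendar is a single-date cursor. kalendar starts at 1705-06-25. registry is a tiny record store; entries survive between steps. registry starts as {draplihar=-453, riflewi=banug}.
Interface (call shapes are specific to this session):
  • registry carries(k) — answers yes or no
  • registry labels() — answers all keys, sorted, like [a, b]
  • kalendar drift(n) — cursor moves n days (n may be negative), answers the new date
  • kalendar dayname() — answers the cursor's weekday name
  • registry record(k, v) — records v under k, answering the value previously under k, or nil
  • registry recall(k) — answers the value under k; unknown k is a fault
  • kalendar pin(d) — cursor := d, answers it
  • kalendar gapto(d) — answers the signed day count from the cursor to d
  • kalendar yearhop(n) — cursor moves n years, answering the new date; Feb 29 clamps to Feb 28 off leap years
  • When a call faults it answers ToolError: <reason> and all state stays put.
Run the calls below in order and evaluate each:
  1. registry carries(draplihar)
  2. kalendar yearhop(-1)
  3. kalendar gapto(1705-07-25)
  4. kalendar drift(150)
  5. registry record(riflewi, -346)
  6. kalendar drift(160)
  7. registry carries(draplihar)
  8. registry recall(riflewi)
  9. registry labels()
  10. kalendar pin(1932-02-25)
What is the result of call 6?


Answer: 1705-05-01

Derivation:
// 1. registry carries(draplihar) : yes
// 2. kalendar yearhop(-1) : 1704-06-25
// 3. kalendar gapto(1705-07-25) : 395
// 4. kalendar drift(150) : 1704-11-22
// 5. registry record(riflewi, -346) : banug
// 6. kalendar drift(160) : 1705-05-01
// 7. registry carries(draplihar) : yes
// 8. registry recall(riflewi) : -346
// 9. registry labels() : [draplihar, riflewi]
// 10. kalendar pin(1932-02-25) : 1932-02-25


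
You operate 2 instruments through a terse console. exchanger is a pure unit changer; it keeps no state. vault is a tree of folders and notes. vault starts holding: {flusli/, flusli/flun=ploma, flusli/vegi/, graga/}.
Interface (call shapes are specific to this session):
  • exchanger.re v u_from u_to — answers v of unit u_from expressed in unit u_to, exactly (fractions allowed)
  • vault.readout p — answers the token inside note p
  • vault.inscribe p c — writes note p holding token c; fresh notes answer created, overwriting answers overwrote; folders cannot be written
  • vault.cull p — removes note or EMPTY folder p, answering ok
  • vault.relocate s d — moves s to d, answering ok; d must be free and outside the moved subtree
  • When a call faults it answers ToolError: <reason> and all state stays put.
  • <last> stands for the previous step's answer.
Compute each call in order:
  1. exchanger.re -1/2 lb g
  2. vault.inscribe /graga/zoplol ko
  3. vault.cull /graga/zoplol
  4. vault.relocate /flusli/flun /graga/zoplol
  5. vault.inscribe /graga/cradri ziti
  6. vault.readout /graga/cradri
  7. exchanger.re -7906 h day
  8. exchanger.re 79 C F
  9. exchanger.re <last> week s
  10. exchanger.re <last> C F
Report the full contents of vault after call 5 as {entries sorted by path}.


! 1. exchanger.re(v→-1/2, u_from→lb, u_to→g) ~> -45359237/200000
! 2. vault.inscribe(p→/graga/zoplol, c→ko) ~> created
! 3. vault.cull(p→/graga/zoplol) ~> ok
! 4. vault.relocate(s→/flusli/flun, d→/graga/zoplol) ~> ok
! 5. vault.inscribe(p→/graga/cradri, c→ziti) ~> created
! 6. vault.readout(p→/graga/cradri) ~> ziti
! 7. exchanger.re(v→-7906, u_from→h, u_to→day) ~> -3953/12
! 8. exchanger.re(v→79, u_from→C, u_to→F) ~> 871/5
! 9. exchanger.re(v→<last>, u_from→week, u_to→s) ~> 105356160
! 10. exchanger.re(v→<last>, u_from→C, u_to→F) ~> 189641120

Answer: {flusli/, flusli/vegi/, graga/, graga/cradri=ziti, graga/zoplol=ploma}


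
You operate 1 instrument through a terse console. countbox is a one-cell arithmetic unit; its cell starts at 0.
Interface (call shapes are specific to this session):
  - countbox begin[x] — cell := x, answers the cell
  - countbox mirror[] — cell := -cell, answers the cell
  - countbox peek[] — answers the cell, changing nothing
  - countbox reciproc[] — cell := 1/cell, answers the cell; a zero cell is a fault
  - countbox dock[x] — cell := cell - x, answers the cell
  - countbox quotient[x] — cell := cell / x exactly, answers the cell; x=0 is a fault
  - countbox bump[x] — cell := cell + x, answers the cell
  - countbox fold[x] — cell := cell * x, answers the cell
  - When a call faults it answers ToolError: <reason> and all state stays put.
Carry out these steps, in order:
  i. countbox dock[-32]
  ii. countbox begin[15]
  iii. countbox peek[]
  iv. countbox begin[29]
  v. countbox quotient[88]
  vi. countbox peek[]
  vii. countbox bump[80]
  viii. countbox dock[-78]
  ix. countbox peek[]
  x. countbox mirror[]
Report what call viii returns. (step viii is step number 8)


# countbox dock(x='-32') : 32
# countbox begin(x='15') : 15
# countbox peek() : 15
# countbox begin(x='29') : 29
# countbox quotient(x='88') : 29/88
# countbox peek() : 29/88
# countbox bump(x='80') : 7069/88
# countbox dock(x='-78') : 13933/88
# countbox peek() : 13933/88
# countbox mirror() : -13933/88

Answer: 13933/88


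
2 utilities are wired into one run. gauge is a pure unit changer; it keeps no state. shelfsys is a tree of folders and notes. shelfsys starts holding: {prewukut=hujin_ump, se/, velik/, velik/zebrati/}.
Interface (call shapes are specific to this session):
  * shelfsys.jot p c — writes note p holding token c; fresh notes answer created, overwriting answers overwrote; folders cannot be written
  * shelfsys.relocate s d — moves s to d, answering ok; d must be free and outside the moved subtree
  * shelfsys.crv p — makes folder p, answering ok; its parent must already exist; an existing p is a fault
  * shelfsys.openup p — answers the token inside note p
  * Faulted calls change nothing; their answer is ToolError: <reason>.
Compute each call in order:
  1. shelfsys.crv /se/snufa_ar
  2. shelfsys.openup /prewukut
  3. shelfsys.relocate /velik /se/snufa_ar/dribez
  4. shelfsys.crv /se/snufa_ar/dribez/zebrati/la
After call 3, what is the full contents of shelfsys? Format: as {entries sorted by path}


Answer: {prewukut=hujin_ump, se/, se/snufa_ar/, se/snufa_ar/dribez/, se/snufa_ar/dribez/zebrati/}

Derivation:
-- 1. crv(p: /se/snufa_ar) ~> ok
-- 2. openup(p: /prewukut) ~> hujin_ump
-- 3. relocate(s: /velik, d: /se/snufa_ar/dribez) ~> ok
-- 4. crv(p: /se/snufa_ar/dribez/zebrati/la) ~> ok


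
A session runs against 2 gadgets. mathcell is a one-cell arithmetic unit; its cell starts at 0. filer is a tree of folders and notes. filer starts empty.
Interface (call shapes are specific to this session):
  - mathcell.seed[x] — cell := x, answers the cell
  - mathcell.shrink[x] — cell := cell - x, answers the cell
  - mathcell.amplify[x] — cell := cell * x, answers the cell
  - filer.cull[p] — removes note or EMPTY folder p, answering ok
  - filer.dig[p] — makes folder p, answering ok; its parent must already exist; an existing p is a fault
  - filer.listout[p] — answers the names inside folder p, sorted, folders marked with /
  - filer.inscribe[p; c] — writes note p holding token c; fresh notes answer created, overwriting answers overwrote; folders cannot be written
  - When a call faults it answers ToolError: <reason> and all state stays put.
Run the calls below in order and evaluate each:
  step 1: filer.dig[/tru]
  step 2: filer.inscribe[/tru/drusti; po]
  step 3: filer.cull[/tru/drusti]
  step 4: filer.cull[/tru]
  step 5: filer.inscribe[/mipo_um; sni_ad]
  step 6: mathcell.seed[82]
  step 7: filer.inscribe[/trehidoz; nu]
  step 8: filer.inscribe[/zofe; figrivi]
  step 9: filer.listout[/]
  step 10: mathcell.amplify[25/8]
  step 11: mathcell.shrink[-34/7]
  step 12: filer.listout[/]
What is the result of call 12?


Invoking filer.dig using p='/tru', → ok.
I try filer.inscribe using p='/tru/drusti', c='po', which returns created.
Then filer.cull using p='/tru/drusti', → ok.
Now I run filer.cull using p='/tru', and see ok.
Then filer.inscribe using p='/mipo_um', c='sni_ad', and observe created.
I run mathcell.seed using x='82', → 82.
Now I run filer.inscribe using p='/trehidoz', c='nu', → created.
Invoking filer.inscribe using p='/zofe', c='figrivi', → created.
Then filer.listout using p='/', yielding [mipo_um, trehidoz, zofe].
I try mathcell.amplify using x='25/8', — result: 1025/4.
Calling mathcell.shrink using x='-34/7', and see 7311/28.
Next I call filer.listout using p='/', and observe [mipo_um, trehidoz, zofe].

Answer: [mipo_um, trehidoz, zofe]


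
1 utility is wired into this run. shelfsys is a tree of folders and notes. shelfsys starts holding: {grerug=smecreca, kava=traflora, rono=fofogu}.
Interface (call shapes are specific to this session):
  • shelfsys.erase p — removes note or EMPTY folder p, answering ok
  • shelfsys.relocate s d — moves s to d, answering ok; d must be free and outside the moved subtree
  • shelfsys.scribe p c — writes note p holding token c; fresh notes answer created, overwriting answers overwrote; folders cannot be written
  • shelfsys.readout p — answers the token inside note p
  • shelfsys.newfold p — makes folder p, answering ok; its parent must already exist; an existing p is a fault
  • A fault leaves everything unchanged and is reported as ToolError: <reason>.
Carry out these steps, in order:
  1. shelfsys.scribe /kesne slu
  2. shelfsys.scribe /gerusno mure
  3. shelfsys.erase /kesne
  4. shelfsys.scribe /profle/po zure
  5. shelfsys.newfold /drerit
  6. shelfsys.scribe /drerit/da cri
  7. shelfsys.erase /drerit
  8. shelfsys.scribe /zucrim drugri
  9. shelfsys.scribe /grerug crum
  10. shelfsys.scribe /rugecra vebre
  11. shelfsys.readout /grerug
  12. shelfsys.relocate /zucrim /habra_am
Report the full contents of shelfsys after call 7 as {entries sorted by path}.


Answer: {drerit/, drerit/da=cri, gerusno=mure, grerug=smecreca, kava=traflora, rono=fofogu}

Derivation:
! 1. scribe(p→/kesne, c→slu) == created
! 2. scribe(p→/gerusno, c→mure) == created
! 3. erase(p→/kesne) == ok
! 4. scribe(p→/profle/po, c→zure) == ToolError: no parent
! 5. newfold(p→/drerit) == ok
! 6. scribe(p→/drerit/da, c→cri) == created
! 7. erase(p→/drerit) == ToolError: not empty
! 8. scribe(p→/zucrim, c→drugri) == created
! 9. scribe(p→/grerug, c→crum) == overwrote
! 10. scribe(p→/rugecra, c→vebre) == created
! 11. readout(p→/grerug) == crum
! 12. relocate(s→/zucrim, d→/habra_am) == ok


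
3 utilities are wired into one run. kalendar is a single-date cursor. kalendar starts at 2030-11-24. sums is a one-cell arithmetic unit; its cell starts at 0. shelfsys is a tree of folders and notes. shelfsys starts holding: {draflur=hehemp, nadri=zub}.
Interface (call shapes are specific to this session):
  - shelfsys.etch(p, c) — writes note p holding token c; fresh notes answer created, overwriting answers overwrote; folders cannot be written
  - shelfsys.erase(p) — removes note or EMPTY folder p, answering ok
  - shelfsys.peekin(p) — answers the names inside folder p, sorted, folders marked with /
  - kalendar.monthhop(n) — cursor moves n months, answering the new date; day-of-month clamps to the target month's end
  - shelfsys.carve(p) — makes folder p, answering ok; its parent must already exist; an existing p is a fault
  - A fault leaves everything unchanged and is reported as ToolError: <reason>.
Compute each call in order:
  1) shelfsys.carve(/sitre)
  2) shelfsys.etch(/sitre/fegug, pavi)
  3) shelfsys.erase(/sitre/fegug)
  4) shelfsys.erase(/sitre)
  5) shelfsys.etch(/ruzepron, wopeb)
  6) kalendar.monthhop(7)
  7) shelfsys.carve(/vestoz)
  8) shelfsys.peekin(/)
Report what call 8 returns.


Answer: [draflur, nadri, ruzepron, vestoz/]

Derivation:
Step: shelfsys.carve[/sitre]
Result: ok
Step: shelfsys.etch[/sitre/fegug; pavi]
Result: created
Step: shelfsys.erase[/sitre/fegug]
Result: ok
Step: shelfsys.erase[/sitre]
Result: ok
Step: shelfsys.etch[/ruzepron; wopeb]
Result: created
Step: kalendar.monthhop[7]
Result: 2031-06-24
Step: shelfsys.carve[/vestoz]
Result: ok
Step: shelfsys.peekin[/]
Result: [draflur, nadri, ruzepron, vestoz/]


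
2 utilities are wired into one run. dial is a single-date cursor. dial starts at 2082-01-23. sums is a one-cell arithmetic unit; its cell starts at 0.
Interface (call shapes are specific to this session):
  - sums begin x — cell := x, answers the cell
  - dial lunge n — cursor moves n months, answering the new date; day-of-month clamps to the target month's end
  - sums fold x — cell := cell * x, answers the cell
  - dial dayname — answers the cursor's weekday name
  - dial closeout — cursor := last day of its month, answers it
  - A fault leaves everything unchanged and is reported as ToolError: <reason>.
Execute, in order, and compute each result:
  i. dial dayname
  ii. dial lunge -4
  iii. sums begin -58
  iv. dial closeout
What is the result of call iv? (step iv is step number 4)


Act: dial dayname[]
Obs: Friday
Act: dial lunge[n: -4]
Obs: 2081-09-23
Act: sums begin[x: -58]
Obs: -58
Act: dial closeout[]
Obs: 2081-09-30

Answer: 2081-09-30


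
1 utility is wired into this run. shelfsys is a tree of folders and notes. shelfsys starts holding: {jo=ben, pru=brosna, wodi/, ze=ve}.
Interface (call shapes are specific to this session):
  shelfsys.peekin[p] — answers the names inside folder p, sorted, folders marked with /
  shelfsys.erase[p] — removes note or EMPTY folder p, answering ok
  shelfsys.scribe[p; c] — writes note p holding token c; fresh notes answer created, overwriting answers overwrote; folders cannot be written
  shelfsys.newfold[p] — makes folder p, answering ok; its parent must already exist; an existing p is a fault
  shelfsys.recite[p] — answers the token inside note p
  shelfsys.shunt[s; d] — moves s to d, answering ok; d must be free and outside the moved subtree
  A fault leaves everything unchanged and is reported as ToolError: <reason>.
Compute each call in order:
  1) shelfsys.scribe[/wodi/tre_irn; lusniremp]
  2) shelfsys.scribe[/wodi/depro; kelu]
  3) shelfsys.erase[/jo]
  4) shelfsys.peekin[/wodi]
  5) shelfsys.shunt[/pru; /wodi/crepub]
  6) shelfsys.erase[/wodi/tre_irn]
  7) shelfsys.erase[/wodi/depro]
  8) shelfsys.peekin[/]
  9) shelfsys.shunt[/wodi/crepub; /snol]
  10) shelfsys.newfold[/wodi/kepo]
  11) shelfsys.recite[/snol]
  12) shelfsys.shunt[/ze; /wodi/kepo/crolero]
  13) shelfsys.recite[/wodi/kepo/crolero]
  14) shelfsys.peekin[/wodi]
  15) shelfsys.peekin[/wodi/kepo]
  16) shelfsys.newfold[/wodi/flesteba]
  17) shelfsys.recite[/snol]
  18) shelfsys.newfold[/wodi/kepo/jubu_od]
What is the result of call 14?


Do: shelfsys.scribe[p=/wodi/tre_irn; c=lusniremp]
See: created
Do: shelfsys.scribe[p=/wodi/depro; c=kelu]
See: created
Do: shelfsys.erase[p=/jo]
See: ok
Do: shelfsys.peekin[p=/wodi]
See: [depro, tre_irn]
Do: shelfsys.shunt[s=/pru; d=/wodi/crepub]
See: ok
Do: shelfsys.erase[p=/wodi/tre_irn]
See: ok
Do: shelfsys.erase[p=/wodi/depro]
See: ok
Do: shelfsys.peekin[p=/]
See: [wodi/, ze]
Do: shelfsys.shunt[s=/wodi/crepub; d=/snol]
See: ok
Do: shelfsys.newfold[p=/wodi/kepo]
See: ok
Do: shelfsys.recite[p=/snol]
See: brosna
Do: shelfsys.shunt[s=/ze; d=/wodi/kepo/crolero]
See: ok
Do: shelfsys.recite[p=/wodi/kepo/crolero]
See: ve
Do: shelfsys.peekin[p=/wodi]
See: [kepo/]
Do: shelfsys.peekin[p=/wodi/kepo]
See: [crolero]
Do: shelfsys.newfold[p=/wodi/flesteba]
See: ok
Do: shelfsys.recite[p=/snol]
See: brosna
Do: shelfsys.newfold[p=/wodi/kepo/jubu_od]
See: ok

Answer: [kepo/]


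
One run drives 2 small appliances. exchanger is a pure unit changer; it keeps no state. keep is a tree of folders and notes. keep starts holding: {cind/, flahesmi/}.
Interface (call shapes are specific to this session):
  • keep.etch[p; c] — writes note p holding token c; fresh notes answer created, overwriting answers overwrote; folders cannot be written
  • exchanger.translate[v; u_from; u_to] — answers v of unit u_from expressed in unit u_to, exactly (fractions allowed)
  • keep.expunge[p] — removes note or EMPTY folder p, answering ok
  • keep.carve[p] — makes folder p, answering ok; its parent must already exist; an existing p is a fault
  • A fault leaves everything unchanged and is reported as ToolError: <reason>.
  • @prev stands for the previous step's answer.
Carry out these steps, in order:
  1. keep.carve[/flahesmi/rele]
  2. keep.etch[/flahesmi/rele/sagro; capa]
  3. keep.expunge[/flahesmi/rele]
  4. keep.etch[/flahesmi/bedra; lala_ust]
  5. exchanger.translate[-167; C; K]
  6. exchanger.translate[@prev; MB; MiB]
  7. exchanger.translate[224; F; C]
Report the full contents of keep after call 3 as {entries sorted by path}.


Answer: {cind/, flahesmi/, flahesmi/rele/, flahesmi/rele/sagro=capa}

Derivation:
-> keep.carve(p='/flahesmi/rele')
<- ok
-> keep.etch(p='/flahesmi/rele/sagro', c='capa')
<- created
-> keep.expunge(p='/flahesmi/rele')
<- ToolError: not empty
-> keep.etch(p='/flahesmi/bedra', c='lala_ust')
<- created
-> exchanger.translate(v='-167', u_from='C', u_to='K')
<- 2123/20
-> exchanger.translate(v='@prev', u_from='MB', u_to='MiB')
<- 6634375/65536
-> exchanger.translate(v='224', u_from='F', u_to='C')
<- 320/3


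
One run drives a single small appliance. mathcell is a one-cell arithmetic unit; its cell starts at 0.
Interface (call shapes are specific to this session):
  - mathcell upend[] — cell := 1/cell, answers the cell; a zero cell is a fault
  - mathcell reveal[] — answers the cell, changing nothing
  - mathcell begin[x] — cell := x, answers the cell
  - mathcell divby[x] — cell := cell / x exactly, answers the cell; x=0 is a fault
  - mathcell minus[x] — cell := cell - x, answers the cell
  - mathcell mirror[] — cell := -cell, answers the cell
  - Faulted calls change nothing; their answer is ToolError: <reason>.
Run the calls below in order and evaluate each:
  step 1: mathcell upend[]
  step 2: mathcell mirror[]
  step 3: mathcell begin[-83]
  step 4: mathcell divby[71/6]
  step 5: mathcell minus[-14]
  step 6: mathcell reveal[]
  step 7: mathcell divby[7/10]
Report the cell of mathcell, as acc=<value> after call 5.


Answer: acc=496/71

Derivation:
% 1. mathcell upend() => ToolError: reciprocal of zero
% 2. mathcell mirror() => 0
% 3. mathcell begin(x='-83') => -83
% 4. mathcell divby(x='71/6') => -498/71
% 5. mathcell minus(x='-14') => 496/71
% 6. mathcell reveal() => 496/71
% 7. mathcell divby(x='7/10') => 4960/497


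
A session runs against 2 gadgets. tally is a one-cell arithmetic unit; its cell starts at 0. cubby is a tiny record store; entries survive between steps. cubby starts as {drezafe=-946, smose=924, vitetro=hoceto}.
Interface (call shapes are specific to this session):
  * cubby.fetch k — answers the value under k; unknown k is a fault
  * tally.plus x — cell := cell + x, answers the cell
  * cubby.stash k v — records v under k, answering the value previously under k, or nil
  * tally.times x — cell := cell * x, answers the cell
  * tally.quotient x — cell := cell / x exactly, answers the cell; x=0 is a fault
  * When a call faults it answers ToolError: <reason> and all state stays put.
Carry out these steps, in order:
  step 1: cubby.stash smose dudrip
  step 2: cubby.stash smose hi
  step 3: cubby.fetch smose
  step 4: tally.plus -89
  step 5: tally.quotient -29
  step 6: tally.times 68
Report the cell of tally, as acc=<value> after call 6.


CALL cubby.stash[k='smose'; v='dudrip']
RET  924
CALL cubby.stash[k='smose'; v='hi']
RET  dudrip
CALL cubby.fetch[k='smose']
RET  hi
CALL tally.plus[x='-89']
RET  -89
CALL tally.quotient[x='-29']
RET  89/29
CALL tally.times[x='68']
RET  6052/29

Answer: acc=6052/29


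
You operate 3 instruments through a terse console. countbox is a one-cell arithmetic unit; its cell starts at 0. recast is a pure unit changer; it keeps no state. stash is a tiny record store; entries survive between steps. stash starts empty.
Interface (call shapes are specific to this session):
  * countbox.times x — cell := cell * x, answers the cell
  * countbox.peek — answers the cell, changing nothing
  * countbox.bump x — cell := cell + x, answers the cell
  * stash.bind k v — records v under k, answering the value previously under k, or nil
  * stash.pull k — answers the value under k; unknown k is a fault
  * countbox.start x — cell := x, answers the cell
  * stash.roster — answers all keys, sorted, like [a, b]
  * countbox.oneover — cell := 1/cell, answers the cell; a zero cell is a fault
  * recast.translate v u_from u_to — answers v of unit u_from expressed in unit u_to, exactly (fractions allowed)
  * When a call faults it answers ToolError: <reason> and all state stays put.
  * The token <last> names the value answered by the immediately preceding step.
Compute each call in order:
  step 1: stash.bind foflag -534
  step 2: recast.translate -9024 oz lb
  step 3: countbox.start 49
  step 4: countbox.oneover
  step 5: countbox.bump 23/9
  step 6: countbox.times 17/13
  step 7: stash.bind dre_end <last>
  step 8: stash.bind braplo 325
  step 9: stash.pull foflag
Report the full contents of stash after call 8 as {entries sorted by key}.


~$ stash.bind k=foflag v=-534
  nil
~$ recast.translate v=-9024 u_from=oz u_to=lb
  -564
~$ countbox.start x=49
  49
~$ countbox.oneover
  1/49
~$ countbox.bump x=23/9
  1136/441
~$ countbox.times x=17/13
  19312/5733
~$ stash.bind k=dre_end v=<last>
  nil
~$ stash.bind k=braplo v=325
  nil
~$ stash.pull k=foflag
  -534

Answer: {braplo=325, dre_end=19312/5733, foflag=-534}


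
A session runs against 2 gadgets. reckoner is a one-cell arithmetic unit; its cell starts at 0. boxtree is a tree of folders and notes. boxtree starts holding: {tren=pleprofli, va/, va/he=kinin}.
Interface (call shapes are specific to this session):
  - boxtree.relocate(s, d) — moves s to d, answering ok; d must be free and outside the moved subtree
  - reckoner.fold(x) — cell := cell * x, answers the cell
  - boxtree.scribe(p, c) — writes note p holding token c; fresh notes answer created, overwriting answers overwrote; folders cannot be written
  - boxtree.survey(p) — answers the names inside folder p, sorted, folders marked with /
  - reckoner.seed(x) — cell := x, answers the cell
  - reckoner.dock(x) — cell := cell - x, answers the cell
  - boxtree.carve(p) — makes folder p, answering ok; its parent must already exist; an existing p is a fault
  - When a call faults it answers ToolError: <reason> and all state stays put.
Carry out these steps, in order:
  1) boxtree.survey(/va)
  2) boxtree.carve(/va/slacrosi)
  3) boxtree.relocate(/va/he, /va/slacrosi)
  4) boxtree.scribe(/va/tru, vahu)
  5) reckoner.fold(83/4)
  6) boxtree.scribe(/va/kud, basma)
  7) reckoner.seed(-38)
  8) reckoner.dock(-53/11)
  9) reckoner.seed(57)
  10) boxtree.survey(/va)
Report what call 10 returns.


Answer: [he, kud, slacrosi/, tru]

Derivation:
Now I run boxtree.survey passing p→/va, and get [he].
I use boxtree.carve passing p→/va/slacrosi, and observe ok.
Calling boxtree.relocate passing s→/va/he, d→/va/slacrosi, which returns ToolError: exists.
Calling boxtree.scribe passing p→/va/tru, c→vahu, and get created.
I run reckoner.fold passing x→83/4, — result: 0.
Now I run boxtree.scribe passing p→/va/kud, c→basma, which returns created.
Invoking reckoner.seed passing x→-38, giving -38.
Calling reckoner.dock passing x→-53/11, — result: -365/11.
I invoke reckoner.seed passing x→57: 57.
I call boxtree.survey passing p→/va, — result: [he, kud, slacrosi/, tru].


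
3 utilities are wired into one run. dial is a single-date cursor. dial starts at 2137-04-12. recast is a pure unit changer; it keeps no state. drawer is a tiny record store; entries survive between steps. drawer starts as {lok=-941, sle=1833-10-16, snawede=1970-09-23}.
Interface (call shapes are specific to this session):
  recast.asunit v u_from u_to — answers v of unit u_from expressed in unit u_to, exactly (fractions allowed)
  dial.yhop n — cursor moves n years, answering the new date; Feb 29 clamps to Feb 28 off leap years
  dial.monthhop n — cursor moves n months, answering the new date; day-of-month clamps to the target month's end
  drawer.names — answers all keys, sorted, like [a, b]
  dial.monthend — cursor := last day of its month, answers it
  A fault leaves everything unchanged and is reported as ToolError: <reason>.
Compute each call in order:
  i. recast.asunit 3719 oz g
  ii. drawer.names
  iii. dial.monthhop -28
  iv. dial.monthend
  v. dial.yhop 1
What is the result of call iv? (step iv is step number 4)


Answer: 2134-12-31

Derivation:
-- 1. asunit(v→3719, u_from→oz, u_to→g) == 168691002403/1600000
-- 2. names() == [lok, sle, snawede]
-- 3. monthhop(n→-28) == 2134-12-12
-- 4. monthend() == 2134-12-31
-- 5. yhop(n→1) == 2135-12-31


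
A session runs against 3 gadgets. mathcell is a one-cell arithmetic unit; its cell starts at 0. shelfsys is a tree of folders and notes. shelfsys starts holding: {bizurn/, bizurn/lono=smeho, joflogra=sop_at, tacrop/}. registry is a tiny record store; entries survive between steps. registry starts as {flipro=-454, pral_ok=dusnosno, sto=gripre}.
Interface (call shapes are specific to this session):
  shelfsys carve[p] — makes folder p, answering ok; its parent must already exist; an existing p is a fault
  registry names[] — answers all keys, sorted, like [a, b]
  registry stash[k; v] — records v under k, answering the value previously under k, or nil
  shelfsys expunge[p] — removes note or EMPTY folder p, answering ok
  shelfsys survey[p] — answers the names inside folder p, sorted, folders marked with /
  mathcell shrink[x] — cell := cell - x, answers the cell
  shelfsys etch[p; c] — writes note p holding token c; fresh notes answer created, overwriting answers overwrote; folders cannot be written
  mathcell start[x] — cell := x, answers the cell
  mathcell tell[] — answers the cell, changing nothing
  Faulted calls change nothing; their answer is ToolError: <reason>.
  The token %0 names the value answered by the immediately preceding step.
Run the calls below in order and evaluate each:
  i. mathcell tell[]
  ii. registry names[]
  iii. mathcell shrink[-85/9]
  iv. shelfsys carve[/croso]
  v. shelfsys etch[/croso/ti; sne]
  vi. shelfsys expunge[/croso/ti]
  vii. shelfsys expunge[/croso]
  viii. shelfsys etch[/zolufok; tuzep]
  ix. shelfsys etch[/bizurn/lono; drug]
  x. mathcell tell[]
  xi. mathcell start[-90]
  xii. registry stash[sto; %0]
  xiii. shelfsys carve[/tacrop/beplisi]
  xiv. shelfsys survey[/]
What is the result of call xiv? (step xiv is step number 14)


>> mathcell tell()
<< 0
>> registry names()
<< [flipro, pral_ok, sto]
>> mathcell shrink(x='-85/9')
<< 85/9
>> shelfsys carve(p='/croso')
<< ok
>> shelfsys etch(p='/croso/ti', c='sne')
<< created
>> shelfsys expunge(p='/croso/ti')
<< ok
>> shelfsys expunge(p='/croso')
<< ok
>> shelfsys etch(p='/zolufok', c='tuzep')
<< created
>> shelfsys etch(p='/bizurn/lono', c='drug')
<< overwrote
>> mathcell tell()
<< 85/9
>> mathcell start(x='-90')
<< -90
>> registry stash(k='sto', v='%0')
<< gripre
>> shelfsys carve(p='/tacrop/beplisi')
<< ok
>> shelfsys survey(p='/')
<< [bizurn/, joflogra, tacrop/, zolufok]

Answer: [bizurn/, joflogra, tacrop/, zolufok]


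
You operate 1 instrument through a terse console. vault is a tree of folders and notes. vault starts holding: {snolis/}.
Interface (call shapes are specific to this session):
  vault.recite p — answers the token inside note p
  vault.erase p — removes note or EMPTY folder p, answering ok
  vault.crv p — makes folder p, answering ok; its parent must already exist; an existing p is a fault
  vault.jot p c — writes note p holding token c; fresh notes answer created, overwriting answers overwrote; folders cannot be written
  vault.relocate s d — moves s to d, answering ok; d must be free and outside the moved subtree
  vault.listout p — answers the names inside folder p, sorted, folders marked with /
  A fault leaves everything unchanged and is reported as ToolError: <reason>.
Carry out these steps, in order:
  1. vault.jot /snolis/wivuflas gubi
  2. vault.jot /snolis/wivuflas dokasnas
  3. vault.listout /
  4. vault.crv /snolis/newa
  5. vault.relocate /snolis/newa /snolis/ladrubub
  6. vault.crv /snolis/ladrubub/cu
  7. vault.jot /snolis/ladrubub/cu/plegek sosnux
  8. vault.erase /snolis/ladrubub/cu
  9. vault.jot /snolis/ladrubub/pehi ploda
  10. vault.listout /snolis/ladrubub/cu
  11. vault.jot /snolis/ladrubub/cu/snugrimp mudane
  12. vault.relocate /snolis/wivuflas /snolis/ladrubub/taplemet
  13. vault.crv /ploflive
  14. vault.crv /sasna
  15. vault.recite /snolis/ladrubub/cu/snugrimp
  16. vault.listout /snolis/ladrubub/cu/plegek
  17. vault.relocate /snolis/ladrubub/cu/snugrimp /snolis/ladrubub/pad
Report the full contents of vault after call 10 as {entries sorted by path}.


Answer: {snolis/, snolis/ladrubub/, snolis/ladrubub/cu/, snolis/ladrubub/cu/plegek=sosnux, snolis/ladrubub/pehi=ploda, snolis/wivuflas=dokasnas}

Derivation:
Then jot with p: /snolis/wivuflas, c: gubi, and observe created.
Calling jot with p: /snolis/wivuflas, c: dokasnas, and get overwrote.
I use listout with p: /, and see [snolis/].
I use crv with p: /snolis/newa, — result: ok.
Invoking relocate with s: /snolis/newa, d: /snolis/ladrubub, — result: ok.
Using crv with p: /snolis/ladrubub/cu, which returns ok.
I invoke jot with p: /snolis/ladrubub/cu/plegek, c: sosnux, which returns created.
I call erase with p: /snolis/ladrubub/cu, → ToolError: not empty.
I use jot with p: /snolis/ladrubub/pehi, c: ploda, and get created.
Calling listout with p: /snolis/ladrubub/cu, which returns [plegek].
I run jot with p: /snolis/ladrubub/cu/snugrimp, c: mudane, giving created.
I use relocate with s: /snolis/wivuflas, d: /snolis/ladrubub/taplemet, and see ok.
I invoke crv with p: /ploflive, — result: ok.
Calling crv with p: /sasna: ok.
Calling recite with p: /snolis/ladrubub/cu/snugrimp, which returns mudane.
I use listout with p: /snolis/ladrubub/cu/plegek, and get ToolError: not a directory.
I call relocate with s: /snolis/ladrubub/cu/snugrimp, d: /snolis/ladrubub/pad, giving ok.


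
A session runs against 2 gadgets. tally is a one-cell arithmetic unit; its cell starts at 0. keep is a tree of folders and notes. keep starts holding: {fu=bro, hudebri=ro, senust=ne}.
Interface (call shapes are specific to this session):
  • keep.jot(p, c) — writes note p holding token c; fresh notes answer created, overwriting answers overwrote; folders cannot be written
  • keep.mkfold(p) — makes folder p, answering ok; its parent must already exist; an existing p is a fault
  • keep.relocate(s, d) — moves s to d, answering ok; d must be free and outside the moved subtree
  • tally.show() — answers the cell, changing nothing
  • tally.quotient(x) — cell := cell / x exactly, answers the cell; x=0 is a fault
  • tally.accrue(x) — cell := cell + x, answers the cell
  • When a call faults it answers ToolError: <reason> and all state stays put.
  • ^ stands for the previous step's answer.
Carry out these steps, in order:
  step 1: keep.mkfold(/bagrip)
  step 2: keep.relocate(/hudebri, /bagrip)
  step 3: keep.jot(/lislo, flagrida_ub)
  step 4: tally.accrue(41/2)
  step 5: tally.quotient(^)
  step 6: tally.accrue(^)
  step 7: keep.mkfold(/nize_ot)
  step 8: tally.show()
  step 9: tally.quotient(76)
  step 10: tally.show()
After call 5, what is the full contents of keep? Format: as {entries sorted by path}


Answer: {bagrip/, fu=bro, hudebri=ro, lislo=flagrida_ub, senust=ne}

Derivation:
% mkfold p→/bagrip
[out] ok
% relocate s→/hudebri d→/bagrip
[out] ToolError: exists
% jot p→/lislo c→flagrida_ub
[out] created
% accrue x→41/2
[out] 41/2
% quotient x→^
[out] 1
% accrue x→^
[out] 2
% mkfold p→/nize_ot
[out] ok
% show
[out] 2
% quotient x→76
[out] 1/38
% show
[out] 1/38


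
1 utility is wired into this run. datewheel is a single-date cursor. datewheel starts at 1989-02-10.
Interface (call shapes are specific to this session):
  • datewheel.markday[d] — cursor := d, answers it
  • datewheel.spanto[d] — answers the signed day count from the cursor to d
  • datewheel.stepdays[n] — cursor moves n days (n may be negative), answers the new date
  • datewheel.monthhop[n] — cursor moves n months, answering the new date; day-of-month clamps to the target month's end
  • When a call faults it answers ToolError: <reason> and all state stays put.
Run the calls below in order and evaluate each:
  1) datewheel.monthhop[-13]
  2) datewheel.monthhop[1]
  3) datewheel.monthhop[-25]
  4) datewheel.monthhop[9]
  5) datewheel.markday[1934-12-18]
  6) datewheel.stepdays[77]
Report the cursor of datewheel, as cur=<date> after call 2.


Invoking datewheel.monthhop(n='-13'), giving 1988-01-10.
Using datewheel.monthhop(n='1'), and get 1988-02-10.
Invoking datewheel.monthhop(n='-25'), yielding 1986-01-10.
I try datewheel.monthhop(n='9'), which returns 1986-10-10.
Invoking datewheel.markday(d='1934-12-18'), which returns 1934-12-18.
I use datewheel.stepdays(n='77'), → 1935-03-05.

Answer: cur=1988-02-10


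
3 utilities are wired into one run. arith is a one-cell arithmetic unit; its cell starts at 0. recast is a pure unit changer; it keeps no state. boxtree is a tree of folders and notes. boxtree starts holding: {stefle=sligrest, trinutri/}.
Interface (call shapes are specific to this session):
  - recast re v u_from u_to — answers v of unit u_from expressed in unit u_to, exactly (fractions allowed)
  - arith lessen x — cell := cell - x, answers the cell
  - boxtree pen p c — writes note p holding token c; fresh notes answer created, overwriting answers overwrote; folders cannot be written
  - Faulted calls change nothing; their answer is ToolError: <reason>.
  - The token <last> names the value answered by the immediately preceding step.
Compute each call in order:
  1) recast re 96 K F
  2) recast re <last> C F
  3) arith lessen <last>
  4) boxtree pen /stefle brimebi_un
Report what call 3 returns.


Answer: 242183/500

Derivation:
→ recast re(v: 96, u_from: K, u_to: F)
← -28687/100
→ recast re(v: <last>, u_from: C, u_to: F)
← -242183/500
→ arith lessen(x: <last>)
← 242183/500
→ boxtree pen(p: /stefle, c: brimebi_un)
← overwrote
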